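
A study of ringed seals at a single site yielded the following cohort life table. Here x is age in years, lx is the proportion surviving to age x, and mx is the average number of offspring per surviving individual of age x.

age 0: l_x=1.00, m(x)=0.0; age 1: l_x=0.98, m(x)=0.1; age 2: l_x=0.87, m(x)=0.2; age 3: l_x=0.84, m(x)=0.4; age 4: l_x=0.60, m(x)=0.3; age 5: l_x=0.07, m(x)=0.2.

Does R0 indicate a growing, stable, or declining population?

declining

R0 = Σ lx·mx = 0 + 0.098 + 0.174 + 0.336 + 0.18 + 0.014 = 0.802
R0 < 1, so the population is declining.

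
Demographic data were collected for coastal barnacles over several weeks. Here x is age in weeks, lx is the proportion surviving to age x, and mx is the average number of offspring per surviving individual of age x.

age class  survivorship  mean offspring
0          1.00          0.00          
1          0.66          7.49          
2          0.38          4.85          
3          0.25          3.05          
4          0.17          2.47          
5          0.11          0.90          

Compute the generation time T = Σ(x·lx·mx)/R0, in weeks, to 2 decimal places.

1.62

lx·mx: 0, 4.9434, 1.843, 0.7625, 0.4199, 0.099 → R0 = 8.0678
x·lx·mx: 0, 4.9434, 3.686, 2.2875, 1.6796, 0.495 → Σ = 13.0915
T = 13.0915 / 8.0678 = 1.622685… → 1.62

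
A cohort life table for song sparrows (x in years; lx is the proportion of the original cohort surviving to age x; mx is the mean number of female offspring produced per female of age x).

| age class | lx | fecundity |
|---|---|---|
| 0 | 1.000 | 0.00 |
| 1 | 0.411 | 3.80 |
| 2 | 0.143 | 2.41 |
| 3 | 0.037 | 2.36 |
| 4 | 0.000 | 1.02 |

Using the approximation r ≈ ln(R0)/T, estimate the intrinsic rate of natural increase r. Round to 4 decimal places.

R0 = Σ lx·mx = 0 + 1.5618 + 0.34463 + 0.08732 + 0 = 1.99375
Σ x·lx·mx = 2.51302; T = 2.51302/1.99375 = 1.26045…
r ≈ ln(R0)/T = ln(1.99375)/1.26045… = 0.547438… → 0.5474

0.5474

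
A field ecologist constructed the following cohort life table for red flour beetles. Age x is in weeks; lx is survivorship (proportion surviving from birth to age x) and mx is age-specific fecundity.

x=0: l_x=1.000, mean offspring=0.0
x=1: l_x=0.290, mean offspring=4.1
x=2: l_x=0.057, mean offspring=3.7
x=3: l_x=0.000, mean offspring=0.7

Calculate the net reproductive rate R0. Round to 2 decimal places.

lx·mx by age: 0, 1.189, 0.2109, 0
R0 = Σ lx·mx = 1.3999 → 1.40

1.40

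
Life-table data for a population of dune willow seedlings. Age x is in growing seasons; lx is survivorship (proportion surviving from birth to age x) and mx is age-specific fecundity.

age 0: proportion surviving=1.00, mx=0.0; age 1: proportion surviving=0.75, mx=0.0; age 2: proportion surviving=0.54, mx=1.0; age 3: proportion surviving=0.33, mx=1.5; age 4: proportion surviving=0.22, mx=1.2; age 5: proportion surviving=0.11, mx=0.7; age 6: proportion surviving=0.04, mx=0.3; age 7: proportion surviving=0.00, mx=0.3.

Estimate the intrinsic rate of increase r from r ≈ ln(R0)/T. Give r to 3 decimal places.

0.112

R0 = Σ lx·mx = 0 + 0 + 0.54 + 0.495 + 0.264 + 0.077 + 0.012 + 0 = 1.388
Σ x·lx·mx = 4.078; T = 4.078/1.388 = 2.93804…
r ≈ ln(R0)/T = ln(1.388)/2.93804… = 0.11159… → 0.112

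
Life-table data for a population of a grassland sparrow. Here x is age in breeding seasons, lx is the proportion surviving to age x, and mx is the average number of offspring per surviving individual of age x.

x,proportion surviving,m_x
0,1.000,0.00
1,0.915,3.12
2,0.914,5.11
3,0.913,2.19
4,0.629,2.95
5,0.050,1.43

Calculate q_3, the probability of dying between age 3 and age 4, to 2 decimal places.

q_3 = (l_3 − l_4) / l_3 = (0.913 − 0.629) / 0.913
     = 0.284 / 0.913 = 0.311062… → 0.31

0.31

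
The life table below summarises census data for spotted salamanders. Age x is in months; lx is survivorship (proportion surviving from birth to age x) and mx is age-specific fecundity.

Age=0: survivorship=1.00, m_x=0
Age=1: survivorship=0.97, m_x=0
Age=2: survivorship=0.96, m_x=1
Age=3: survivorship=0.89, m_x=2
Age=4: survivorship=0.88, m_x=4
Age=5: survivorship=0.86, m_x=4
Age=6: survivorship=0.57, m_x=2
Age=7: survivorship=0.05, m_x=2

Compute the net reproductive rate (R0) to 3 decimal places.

10.940

lx·mx by age: 0, 0, 0.96, 1.78, 3.52, 3.44, 1.14, 0.1
R0 = Σ lx·mx = 10.94 → 10.940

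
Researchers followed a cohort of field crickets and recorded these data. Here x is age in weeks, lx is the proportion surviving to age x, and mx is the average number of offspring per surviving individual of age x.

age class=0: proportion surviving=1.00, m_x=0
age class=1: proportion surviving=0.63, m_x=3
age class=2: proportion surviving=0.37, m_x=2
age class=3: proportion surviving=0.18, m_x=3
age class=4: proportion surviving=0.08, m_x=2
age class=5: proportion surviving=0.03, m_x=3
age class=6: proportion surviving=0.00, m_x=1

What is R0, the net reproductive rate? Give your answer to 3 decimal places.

lx·mx by age: 0, 1.89, 0.74, 0.54, 0.16, 0.09, 0
R0 = Σ lx·mx = 3.42 → 3.420

3.420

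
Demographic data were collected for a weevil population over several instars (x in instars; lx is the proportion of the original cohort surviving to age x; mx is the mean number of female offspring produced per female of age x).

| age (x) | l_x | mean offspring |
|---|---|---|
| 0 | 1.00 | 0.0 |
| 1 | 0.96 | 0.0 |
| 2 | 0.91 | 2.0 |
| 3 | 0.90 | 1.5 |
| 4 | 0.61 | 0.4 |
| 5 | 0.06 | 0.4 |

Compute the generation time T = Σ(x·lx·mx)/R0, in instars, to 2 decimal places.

2.56

lx·mx: 0, 0, 1.82, 1.35, 0.244, 0.024 → R0 = 3.438
x·lx·mx: 0, 0, 3.64, 4.05, 0.976, 0.12 → Σ = 8.786
T = 8.786 / 3.438 = 2.555556… → 2.56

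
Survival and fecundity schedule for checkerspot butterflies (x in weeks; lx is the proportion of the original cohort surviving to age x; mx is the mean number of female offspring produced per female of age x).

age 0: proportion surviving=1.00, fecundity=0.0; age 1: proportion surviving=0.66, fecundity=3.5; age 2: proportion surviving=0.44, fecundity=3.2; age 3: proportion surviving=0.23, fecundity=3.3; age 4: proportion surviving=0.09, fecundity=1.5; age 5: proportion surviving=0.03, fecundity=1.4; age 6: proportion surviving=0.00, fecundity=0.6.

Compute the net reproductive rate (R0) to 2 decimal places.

4.65

lx·mx by age: 0, 2.31, 1.408, 0.759, 0.135, 0.042, 0
R0 = Σ lx·mx = 4.654 → 4.65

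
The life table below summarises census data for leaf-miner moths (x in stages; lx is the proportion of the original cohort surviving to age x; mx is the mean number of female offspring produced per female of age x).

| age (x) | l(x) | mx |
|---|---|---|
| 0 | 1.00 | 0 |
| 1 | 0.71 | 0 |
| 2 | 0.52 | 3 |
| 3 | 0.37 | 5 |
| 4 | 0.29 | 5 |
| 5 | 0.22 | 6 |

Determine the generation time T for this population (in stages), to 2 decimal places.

lx·mx: 0, 0, 1.56, 1.85, 1.45, 1.32 → R0 = 6.18
x·lx·mx: 0, 0, 3.12, 5.55, 5.8, 6.6 → Σ = 21.07
T = 21.07 / 6.18 = 3.409385… → 3.41

3.41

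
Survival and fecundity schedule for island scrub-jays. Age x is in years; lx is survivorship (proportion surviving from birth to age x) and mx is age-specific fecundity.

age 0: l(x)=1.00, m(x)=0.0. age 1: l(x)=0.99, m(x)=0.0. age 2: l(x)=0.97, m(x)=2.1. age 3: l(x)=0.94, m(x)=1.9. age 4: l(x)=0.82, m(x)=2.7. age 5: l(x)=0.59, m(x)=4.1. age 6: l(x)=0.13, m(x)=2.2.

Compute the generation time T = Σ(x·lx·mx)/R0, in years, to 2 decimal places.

lx·mx: 0, 0, 2.037, 1.786, 2.214, 2.419, 0.286 → R0 = 8.742
x·lx·mx: 0, 0, 4.074, 5.358, 8.856, 12.095, 1.716 → Σ = 32.099
T = 32.099 / 8.742 = 3.671814… → 3.67

3.67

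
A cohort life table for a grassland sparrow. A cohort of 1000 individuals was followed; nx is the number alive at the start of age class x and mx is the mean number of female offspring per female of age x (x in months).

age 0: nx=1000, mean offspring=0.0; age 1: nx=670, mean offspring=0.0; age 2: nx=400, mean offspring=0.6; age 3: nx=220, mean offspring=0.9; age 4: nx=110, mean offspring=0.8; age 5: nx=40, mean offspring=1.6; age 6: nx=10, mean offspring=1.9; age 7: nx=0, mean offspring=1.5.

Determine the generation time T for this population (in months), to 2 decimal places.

lx = nx/n0 = nx/1000: 1, 0.67, 0.4, 0.22, 0.11, 0.04, 0.01, 0
lx·mx: 0, 0, 0.24, 0.198, 0.088, 0.064, 0.019, 0 → R0 = 0.609
x·lx·mx: 0, 0, 0.48, 0.594, 0.352, 0.32, 0.114, 0 → Σ = 1.86
T = 1.86 / 0.609 = 3.054187… → 3.05

3.05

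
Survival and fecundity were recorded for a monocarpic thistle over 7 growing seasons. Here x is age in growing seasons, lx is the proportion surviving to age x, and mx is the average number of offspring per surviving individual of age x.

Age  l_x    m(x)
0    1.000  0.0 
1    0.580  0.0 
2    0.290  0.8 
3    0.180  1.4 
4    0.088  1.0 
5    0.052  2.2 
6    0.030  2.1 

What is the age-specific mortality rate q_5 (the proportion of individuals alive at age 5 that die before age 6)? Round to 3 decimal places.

0.423

q_5 = (l_5 − l_6) / l_5 = (0.052 − 0.03) / 0.052
     = 0.022 / 0.052 = 0.423077… → 0.423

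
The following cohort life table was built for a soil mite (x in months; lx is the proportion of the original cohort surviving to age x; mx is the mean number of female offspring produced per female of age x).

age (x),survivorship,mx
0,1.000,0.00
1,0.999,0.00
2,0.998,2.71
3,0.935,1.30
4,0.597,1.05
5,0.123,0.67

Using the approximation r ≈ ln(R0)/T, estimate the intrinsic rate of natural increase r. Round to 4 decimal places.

0.5924

R0 = Σ lx·mx = 0 + 0 + 2.70458 + 1.2155 + 0.62685 + 0.08241 = 4.62934
Σ x·lx·mx = 11.97511; T = 11.97511/4.62934 = 2.58679…
r ≈ ln(R0)/T = ln(4.62934)/2.58679… = 0.592401… → 0.5924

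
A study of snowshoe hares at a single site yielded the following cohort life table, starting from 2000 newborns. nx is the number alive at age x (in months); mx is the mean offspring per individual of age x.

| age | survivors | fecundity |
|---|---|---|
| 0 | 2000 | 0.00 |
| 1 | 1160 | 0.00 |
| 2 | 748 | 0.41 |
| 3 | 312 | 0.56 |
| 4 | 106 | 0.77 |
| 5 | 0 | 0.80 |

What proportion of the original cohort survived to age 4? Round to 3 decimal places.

l_4 = n_4/n_0 = 106/2000 = 0.053 → 0.053

0.053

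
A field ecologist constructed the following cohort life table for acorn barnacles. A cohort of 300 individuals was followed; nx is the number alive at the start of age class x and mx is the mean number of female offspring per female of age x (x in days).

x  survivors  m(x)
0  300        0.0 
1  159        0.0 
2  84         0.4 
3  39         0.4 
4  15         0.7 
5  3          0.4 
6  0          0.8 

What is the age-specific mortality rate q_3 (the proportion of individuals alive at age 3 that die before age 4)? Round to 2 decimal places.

0.62

lx = nx/n0 = nx/300: 1, 0.53, 0.28, 0.13, 0.05, 0.01, 0
q_3 = (l_3 − l_4) / l_3 = (0.13 − 0.05) / 0.13
     = 0.08 / 0.13 = 0.615385… → 0.62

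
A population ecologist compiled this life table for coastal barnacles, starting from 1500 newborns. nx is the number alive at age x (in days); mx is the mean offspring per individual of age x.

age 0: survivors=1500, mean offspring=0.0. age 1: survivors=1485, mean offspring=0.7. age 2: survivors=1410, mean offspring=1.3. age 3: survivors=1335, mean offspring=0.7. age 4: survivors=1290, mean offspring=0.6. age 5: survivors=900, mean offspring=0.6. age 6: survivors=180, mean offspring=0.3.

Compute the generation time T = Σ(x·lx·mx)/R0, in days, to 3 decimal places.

2.634

lx = nx/n0 = nx/1500: 1, 0.99, 0.94, 0.89, 0.86, 0.6, 0.12
lx·mx: 0, 0.693, 1.222, 0.623, 0.516, 0.36, 0.036 → R0 = 3.45
x·lx·mx: 0, 0.693, 2.444, 1.869, 2.064, 1.8, 0.216 → Σ = 9.086
T = 9.086 / 3.45 = 2.633623… → 2.634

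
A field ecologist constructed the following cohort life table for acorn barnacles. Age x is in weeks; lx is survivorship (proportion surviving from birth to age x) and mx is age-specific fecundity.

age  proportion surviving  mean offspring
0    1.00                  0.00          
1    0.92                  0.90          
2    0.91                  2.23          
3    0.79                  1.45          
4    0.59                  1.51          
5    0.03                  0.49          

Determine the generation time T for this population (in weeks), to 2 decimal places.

lx·mx: 0, 0.828, 2.0293, 1.1455, 0.8909, 0.0147 → R0 = 4.9084
x·lx·mx: 0, 0.828, 4.0586, 3.4365, 3.5636, 0.0735 → Σ = 11.9602
T = 11.9602 / 4.9084 = 2.43668… → 2.44

2.44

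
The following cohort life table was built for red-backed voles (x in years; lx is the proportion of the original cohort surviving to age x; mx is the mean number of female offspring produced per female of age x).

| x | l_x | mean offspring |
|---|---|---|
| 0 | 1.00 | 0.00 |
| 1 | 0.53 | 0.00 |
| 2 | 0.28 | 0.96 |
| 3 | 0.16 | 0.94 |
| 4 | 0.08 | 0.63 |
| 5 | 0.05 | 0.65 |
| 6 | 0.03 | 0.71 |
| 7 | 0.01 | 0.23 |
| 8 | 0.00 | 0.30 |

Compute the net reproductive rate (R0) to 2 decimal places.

0.53

lx·mx by age: 0, 0, 0.2688, 0.1504, 0.0504, 0.0325, 0.0213, 0.0023, 0
R0 = Σ lx·mx = 0.5257 → 0.53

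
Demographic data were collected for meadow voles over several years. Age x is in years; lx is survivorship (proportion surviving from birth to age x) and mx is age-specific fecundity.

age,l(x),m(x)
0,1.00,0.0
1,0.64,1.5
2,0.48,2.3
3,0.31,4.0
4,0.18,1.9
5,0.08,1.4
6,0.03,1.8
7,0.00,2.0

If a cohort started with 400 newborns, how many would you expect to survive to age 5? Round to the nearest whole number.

Expected survivors = N0 · l_5 = 400 × 0.08 = 32 → 32

32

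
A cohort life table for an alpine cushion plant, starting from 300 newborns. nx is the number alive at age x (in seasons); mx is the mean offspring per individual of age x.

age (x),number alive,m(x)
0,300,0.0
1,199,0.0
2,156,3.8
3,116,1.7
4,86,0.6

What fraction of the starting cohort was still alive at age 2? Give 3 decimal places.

l_2 = n_2/n_0 = 156/300 = 0.52 → 0.520

0.520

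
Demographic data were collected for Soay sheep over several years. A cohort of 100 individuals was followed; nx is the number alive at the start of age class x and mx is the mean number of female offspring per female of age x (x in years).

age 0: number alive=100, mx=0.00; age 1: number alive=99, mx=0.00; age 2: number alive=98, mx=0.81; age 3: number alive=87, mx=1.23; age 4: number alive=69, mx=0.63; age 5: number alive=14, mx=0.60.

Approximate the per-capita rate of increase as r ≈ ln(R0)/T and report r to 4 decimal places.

lx = nx/n0 = nx/100: 1, 0.99, 0.98, 0.87, 0.69, 0.14
R0 = Σ lx·mx = 0 + 0 + 0.7938 + 1.0701 + 0.4347 + 0.084 = 2.3826
Σ x·lx·mx = 6.9567; T = 6.9567/2.3826 = 2.91979…
r ≈ ln(R0)/T = ln(2.3826)/2.91979… = 0.297347… → 0.2973

0.2973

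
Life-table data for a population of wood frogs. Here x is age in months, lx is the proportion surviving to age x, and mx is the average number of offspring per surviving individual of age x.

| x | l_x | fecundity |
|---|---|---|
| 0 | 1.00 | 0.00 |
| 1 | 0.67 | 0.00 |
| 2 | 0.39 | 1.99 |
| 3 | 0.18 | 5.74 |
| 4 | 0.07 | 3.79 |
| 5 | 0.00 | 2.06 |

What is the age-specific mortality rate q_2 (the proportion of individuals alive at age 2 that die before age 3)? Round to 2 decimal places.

0.54

q_2 = (l_2 − l_3) / l_2 = (0.39 − 0.18) / 0.39
     = 0.21 / 0.39 = 0.538462… → 0.54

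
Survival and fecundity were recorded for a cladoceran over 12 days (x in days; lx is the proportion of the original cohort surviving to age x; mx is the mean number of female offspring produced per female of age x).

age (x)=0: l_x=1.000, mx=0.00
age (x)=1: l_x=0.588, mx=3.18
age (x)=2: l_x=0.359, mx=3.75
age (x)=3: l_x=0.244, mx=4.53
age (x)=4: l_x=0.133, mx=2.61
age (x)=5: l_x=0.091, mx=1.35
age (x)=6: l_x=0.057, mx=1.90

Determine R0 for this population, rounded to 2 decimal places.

4.90

lx·mx by age: 0, 1.86984, 1.34625, 1.10532, 0.34713, 0.12285, 0.1083
R0 = Σ lx·mx = 4.89969 → 4.90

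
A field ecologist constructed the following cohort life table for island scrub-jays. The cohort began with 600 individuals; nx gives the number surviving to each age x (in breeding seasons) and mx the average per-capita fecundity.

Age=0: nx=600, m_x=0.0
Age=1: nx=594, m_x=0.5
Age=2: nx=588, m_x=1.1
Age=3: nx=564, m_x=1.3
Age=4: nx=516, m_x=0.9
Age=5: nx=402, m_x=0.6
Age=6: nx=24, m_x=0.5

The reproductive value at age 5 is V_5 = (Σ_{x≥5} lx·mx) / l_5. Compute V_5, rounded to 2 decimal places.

lx = nx/n0 = nx/600: 1, 0.99, 0.98, 0.94, 0.86, 0.67, 0.04
lx·mx for x ≥ 5: 0.402, 0.02 → sum = 0.422
V_5 = 0.422 / l_5 = 0.422 / 0.67 = 0.629851… → 0.63

0.63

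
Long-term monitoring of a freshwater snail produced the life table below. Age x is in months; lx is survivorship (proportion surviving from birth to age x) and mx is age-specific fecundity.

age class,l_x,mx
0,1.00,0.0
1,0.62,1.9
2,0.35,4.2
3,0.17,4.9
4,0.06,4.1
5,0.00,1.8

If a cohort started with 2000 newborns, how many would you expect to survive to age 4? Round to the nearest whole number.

120

Expected survivors = N0 · l_4 = 2000 × 0.06 = 120 → 120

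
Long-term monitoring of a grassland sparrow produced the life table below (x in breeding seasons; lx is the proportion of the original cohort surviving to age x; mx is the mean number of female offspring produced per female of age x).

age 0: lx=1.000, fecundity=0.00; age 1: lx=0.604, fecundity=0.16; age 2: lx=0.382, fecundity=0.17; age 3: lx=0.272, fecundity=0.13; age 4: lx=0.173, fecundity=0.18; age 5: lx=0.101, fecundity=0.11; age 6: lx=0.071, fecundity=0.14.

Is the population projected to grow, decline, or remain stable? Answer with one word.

declining

R0 = Σ lx·mx = 0 + 0.09664 + 0.06494 + 0.03536 + 0.03114 + 0.01111 + 0.00994 = 0.24913
R0 < 1, so the population is declining.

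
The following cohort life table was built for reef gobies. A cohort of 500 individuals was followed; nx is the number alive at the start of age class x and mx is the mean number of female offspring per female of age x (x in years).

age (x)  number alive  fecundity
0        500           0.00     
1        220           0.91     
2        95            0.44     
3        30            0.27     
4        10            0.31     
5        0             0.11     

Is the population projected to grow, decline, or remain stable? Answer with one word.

lx = nx/n0 = nx/500: 1, 0.44, 0.19, 0.06, 0.02, 0
R0 = Σ lx·mx = 0 + 0.4004 + 0.0836 + 0.0162 + 0.0062 + 0 = 0.5064
R0 < 1, so the population is declining.

declining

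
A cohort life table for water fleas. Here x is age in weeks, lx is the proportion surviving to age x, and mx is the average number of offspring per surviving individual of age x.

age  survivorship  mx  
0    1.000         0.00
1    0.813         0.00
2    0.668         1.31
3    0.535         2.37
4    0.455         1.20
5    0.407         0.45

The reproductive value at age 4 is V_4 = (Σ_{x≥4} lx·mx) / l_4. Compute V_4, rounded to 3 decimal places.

lx·mx for x ≥ 4: 0.546, 0.18315 → sum = 0.72915
V_4 = 0.72915 / l_4 = 0.72915 / 0.455 = 1.602527… → 1.603

1.603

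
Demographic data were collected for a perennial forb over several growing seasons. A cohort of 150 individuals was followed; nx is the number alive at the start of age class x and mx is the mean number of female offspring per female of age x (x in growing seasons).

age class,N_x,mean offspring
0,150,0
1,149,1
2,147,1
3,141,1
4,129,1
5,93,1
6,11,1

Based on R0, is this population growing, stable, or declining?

lx = nx/n0 = nx/150: 1, 0.99333…, 0.98, 0.94, 0.86, 0.62, 0.07333…
R0 = Σ lx·mx = 0 + 0.993333… + 0.98 + 0.94 + 0.86 + 0.62 + 0.073333… = 4.466667…
R0 > 1, so the population is growing.

growing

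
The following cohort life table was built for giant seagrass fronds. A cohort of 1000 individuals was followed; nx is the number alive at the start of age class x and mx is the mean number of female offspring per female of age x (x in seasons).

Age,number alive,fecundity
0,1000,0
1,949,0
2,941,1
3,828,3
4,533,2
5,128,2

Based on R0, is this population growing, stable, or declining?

growing

lx = nx/n0 = nx/1000: 1, 0.949, 0.941, 0.828, 0.533, 0.128
R0 = Σ lx·mx = 0 + 0 + 0.941 + 2.484 + 1.066 + 0.256 = 4.747
R0 > 1, so the population is growing.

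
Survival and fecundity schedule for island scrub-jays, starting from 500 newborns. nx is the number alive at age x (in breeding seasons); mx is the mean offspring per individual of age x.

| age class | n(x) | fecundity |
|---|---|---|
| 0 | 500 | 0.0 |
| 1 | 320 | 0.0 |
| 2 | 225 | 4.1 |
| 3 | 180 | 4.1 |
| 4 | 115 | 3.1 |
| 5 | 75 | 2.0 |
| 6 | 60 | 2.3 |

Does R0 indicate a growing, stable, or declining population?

lx = nx/n0 = nx/500: 1, 0.64, 0.45, 0.36, 0.23, 0.15, 0.12
R0 = Σ lx·mx = 0 + 0 + 1.845 + 1.476 + 0.713 + 0.3 + 0.276 = 4.61
R0 > 1, so the population is growing.

growing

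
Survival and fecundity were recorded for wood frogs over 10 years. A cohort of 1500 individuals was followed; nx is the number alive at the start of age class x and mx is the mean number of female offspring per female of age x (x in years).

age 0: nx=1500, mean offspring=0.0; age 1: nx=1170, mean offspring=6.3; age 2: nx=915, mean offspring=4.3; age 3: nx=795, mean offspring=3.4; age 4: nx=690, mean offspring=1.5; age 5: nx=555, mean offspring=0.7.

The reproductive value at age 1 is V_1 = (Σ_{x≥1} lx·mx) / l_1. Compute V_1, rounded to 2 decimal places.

lx = nx/n0 = nx/1500: 1, 0.78, 0.61, 0.53, 0.46, 0.37
lx·mx for x ≥ 1: 4.914, 2.623, 1.802, 0.69, 0.259 → sum = 10.288
V_1 = 10.288 / l_1 = 10.288 / 0.78 = 13.189744… → 13.19

13.19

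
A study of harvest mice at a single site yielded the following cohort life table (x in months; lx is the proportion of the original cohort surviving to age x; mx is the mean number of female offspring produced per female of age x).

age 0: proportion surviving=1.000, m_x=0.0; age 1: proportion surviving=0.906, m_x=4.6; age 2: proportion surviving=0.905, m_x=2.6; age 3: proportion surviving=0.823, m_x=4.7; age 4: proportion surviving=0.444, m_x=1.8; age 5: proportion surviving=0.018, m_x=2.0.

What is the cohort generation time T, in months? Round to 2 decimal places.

2.13

lx·mx: 0, 4.1676, 2.353, 3.8681, 0.7992, 0.036 → R0 = 11.2239
x·lx·mx: 0, 4.1676, 4.706, 11.6043, 3.1968, 0.18 → Σ = 23.8547
T = 23.8547 / 11.2239 = 2.125349… → 2.13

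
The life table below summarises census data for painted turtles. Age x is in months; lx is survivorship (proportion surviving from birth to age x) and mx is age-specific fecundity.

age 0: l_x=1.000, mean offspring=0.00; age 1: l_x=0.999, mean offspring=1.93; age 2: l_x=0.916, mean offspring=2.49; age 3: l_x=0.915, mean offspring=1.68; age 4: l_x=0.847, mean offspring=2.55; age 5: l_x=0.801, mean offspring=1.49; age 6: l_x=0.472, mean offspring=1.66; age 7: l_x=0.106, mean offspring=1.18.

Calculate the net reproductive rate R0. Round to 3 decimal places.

10.008

lx·mx by age: 0, 1.92807, 2.28084, 1.5372, 2.15985, 1.19349, 0.78352, 0.12508
R0 = Σ lx·mx = 10.00805 → 10.008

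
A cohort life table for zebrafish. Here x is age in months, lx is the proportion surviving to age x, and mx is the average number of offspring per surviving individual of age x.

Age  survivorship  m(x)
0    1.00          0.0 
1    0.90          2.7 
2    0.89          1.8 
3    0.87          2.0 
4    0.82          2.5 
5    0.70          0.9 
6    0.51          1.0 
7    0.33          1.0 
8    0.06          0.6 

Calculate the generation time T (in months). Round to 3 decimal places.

lx·mx: 0, 2.43, 1.602, 1.74, 2.05, 0.63, 0.51, 0.33, 0.036 → R0 = 9.328
x·lx·mx: 0, 2.43, 3.204, 5.22, 8.2, 3.15, 3.06, 2.31, 0.288 → Σ = 27.862
T = 27.862 / 9.328 = 2.986921… → 2.987

2.987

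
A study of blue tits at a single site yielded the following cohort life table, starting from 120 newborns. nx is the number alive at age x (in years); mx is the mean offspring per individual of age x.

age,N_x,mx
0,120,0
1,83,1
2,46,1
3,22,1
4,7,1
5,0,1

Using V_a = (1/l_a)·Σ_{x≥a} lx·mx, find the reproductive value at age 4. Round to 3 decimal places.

1.000

lx = nx/n0 = nx/120: 1, 0.69167…, 0.38333…, 0.18333…, 0.05833…, 0
lx·mx for x ≥ 4: 0.058333…, 0 → sum = 0.058333…
V_4 = 0.058333… / l_4 = 0.058333… / 0.058333… = 1 → 1.000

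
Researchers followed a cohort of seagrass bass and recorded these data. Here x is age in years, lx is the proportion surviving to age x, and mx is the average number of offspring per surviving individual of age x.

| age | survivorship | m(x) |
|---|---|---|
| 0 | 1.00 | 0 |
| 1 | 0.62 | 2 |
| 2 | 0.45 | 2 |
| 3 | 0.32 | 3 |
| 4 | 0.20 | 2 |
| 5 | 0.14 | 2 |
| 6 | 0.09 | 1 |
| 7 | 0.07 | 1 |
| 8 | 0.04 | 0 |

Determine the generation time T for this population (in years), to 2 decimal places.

lx·mx: 0, 1.24, 0.9, 0.96, 0.4, 0.28, 0.09, 0.07, 0 → R0 = 3.94
x·lx·mx: 0, 1.24, 1.8, 2.88, 1.6, 1.4, 0.54, 0.49, 0 → Σ = 9.95
T = 9.95 / 3.94 = 2.525381… → 2.53

2.53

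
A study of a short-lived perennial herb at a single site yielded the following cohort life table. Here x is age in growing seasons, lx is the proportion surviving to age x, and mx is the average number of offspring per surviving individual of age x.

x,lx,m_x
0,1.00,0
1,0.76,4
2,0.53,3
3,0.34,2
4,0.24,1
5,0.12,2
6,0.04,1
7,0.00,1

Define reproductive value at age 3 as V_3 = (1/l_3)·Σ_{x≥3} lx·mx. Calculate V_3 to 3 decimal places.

3.529

lx·mx for x ≥ 3: 0.68, 0.24, 0.24, 0.04, 0 → sum = 1.2
V_3 = 1.2 / l_3 = 1.2 / 0.34 = 3.529412… → 3.529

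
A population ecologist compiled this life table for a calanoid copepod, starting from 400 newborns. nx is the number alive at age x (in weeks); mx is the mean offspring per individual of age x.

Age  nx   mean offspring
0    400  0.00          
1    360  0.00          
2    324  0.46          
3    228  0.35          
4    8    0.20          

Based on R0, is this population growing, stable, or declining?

lx = nx/n0 = nx/400: 1, 0.9, 0.81, 0.57, 0.02
R0 = Σ lx·mx = 0 + 0 + 0.3726 + 0.1995 + 0.004 = 0.5761
R0 < 1, so the population is declining.

declining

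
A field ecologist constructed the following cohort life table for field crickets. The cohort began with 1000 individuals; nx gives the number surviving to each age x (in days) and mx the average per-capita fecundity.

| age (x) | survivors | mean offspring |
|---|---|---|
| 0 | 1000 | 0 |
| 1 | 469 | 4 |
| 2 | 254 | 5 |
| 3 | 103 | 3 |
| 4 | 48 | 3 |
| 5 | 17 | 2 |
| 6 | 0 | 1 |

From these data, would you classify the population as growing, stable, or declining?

growing

lx = nx/n0 = nx/1000: 1, 0.469, 0.254, 0.103, 0.048, 0.017, 0
R0 = Σ lx·mx = 0 + 1.876 + 1.27 + 0.309 + 0.144 + 0.034 + 0 = 3.633
R0 > 1, so the population is growing.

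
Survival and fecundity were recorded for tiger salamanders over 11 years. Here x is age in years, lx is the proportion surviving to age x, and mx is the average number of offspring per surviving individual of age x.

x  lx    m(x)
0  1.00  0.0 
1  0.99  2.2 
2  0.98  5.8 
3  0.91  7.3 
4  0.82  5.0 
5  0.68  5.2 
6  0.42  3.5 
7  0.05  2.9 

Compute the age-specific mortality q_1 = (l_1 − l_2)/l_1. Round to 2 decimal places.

0.01

q_1 = (l_1 − l_2) / l_1 = (0.99 − 0.98) / 0.99
     = 0.01 / 0.99 = 0.010101… → 0.01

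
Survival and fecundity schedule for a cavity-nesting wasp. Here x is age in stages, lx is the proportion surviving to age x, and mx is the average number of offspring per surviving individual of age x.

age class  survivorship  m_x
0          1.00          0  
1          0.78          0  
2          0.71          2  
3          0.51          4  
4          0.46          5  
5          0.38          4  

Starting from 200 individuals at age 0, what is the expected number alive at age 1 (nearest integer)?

Expected survivors = N0 · l_1 = 200 × 0.78 = 156 → 156

156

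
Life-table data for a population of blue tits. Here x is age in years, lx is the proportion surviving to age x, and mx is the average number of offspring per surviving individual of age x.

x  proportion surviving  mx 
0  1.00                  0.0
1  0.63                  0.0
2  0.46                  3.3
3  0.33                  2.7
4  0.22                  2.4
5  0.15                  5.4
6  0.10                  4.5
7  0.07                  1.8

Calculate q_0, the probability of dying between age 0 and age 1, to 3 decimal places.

0.370

q_0 = (l_0 − l_1) / l_0 = (1 − 0.63) / 1
     = 0.37 / 1 = 0.37 → 0.370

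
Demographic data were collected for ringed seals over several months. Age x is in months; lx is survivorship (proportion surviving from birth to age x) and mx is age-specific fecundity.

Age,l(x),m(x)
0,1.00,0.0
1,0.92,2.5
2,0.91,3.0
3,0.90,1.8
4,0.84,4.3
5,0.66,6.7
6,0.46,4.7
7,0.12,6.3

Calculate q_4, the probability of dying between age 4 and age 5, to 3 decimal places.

0.214

q_4 = (l_4 − l_5) / l_4 = (0.84 − 0.66) / 0.84
     = 0.18 / 0.84 = 0.214286… → 0.214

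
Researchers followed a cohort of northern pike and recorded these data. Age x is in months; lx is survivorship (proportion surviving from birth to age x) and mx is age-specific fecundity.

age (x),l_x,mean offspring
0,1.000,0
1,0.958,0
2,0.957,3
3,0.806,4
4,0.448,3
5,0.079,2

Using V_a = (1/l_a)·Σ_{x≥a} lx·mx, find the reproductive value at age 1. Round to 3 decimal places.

7.930

lx·mx for x ≥ 1: 0, 2.871, 3.224, 1.344, 0.158 → sum = 7.597
V_1 = 7.597 / l_1 = 7.597 / 0.958 = 7.930063… → 7.930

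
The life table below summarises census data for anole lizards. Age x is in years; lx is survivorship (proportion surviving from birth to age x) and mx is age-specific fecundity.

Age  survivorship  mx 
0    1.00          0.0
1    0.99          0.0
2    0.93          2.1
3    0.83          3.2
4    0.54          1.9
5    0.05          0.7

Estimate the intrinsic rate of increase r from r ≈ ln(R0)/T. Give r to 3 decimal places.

0.609

R0 = Σ lx·mx = 0 + 0 + 1.953 + 2.656 + 1.026 + 0.035 = 5.67
Σ x·lx·mx = 16.153; T = 16.153/5.67 = 2.84885…
r ≈ ln(R0)/T = ln(5.67)/2.84885… = 0.60908… → 0.609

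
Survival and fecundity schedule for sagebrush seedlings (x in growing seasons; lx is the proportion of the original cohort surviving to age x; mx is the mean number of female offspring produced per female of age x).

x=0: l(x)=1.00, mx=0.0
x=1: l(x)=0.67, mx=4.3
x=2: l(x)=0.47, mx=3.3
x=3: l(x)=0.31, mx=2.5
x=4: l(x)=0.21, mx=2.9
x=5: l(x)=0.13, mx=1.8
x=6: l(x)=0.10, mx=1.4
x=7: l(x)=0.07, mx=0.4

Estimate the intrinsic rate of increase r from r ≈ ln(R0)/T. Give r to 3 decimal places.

R0 = Σ lx·mx = 0 + 2.881 + 1.551 + 0.775 + 0.609 + 0.234 + 0.14 + 0.028 = 6.218
Σ x·lx·mx = 12.95; T = 12.95/6.218 = 2.08266…
r ≈ ln(R0)/T = ln(6.218)/2.08266… = 0.87746… → 0.877

0.877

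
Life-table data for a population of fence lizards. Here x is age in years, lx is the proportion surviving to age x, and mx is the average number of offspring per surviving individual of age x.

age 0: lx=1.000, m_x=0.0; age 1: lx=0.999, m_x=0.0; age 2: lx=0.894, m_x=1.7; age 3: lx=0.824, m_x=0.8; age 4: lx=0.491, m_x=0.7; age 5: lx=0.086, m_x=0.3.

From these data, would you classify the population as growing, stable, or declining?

growing

R0 = Σ lx·mx = 0 + 0 + 1.5198 + 0.6592 + 0.3437 + 0.0258 = 2.5485
R0 > 1, so the population is growing.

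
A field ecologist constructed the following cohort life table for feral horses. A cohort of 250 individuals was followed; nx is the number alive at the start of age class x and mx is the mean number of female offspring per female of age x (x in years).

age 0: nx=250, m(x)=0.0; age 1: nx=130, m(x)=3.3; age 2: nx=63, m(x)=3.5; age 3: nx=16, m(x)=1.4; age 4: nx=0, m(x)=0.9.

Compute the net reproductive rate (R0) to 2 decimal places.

lx = nx/n0 = nx/250: 1, 0.52, 0.252, 0.064, 0
lx·mx by age: 0, 1.716, 0.882, 0.0896, 0
R0 = Σ lx·mx = 2.6876 → 2.69

2.69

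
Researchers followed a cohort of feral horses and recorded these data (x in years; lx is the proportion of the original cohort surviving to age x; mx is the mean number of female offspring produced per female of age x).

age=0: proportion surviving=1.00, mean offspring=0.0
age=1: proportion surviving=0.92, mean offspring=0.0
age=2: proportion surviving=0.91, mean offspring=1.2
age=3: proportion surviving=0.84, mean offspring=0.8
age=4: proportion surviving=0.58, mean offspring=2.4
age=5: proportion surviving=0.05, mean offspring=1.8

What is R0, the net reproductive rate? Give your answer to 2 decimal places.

3.25

lx·mx by age: 0, 0, 1.092, 0.672, 1.392, 0.09
R0 = Σ lx·mx = 3.246 → 3.25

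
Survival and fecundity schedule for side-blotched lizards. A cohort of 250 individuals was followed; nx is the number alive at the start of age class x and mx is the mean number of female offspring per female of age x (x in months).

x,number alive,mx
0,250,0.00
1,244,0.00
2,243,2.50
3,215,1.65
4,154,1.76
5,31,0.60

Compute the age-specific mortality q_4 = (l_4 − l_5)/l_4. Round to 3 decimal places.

0.799

lx = nx/n0 = nx/250: 1, 0.976, 0.972, 0.86, 0.616, 0.124
q_4 = (l_4 − l_5) / l_4 = (0.616 − 0.124) / 0.616
     = 0.492 / 0.616 = 0.798701… → 0.799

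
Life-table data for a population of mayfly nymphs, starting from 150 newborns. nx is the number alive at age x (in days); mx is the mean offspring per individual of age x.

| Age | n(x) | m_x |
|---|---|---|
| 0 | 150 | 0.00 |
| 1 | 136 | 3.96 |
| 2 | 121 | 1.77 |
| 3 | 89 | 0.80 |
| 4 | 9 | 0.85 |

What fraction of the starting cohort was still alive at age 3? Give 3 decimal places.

0.593

l_3 = n_3/n_0 = 89/150 = 0.593333… → 0.593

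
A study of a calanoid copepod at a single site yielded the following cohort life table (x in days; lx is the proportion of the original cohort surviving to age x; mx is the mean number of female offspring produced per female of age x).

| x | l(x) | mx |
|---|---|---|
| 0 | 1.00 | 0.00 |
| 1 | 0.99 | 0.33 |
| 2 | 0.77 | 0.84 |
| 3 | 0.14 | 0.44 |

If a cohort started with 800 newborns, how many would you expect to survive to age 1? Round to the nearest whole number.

Expected survivors = N0 · l_1 = 800 × 0.99 = 792 → 792

792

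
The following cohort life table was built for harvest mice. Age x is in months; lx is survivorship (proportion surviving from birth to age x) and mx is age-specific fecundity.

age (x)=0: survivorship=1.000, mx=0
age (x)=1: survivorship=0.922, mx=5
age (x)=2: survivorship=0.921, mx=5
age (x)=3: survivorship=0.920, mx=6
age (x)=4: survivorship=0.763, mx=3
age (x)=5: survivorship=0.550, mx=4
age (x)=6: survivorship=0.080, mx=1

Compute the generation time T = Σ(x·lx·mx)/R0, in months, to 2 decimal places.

2.64

lx·mx: 0, 4.61, 4.605, 5.52, 2.289, 2.2, 0.08 → R0 = 19.304
x·lx·mx: 0, 4.61, 9.21, 16.56, 9.156, 11, 0.48 → Σ = 51.016
T = 51.016 / 19.304 = 2.642768… → 2.64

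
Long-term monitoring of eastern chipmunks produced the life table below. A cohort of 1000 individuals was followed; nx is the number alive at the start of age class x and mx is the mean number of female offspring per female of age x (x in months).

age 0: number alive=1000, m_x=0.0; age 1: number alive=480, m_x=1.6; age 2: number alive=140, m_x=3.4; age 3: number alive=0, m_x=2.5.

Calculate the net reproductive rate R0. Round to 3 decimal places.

1.244

lx = nx/n0 = nx/1000: 1, 0.48, 0.14, 0
lx·mx by age: 0, 0.768, 0.476, 0
R0 = Σ lx·mx = 1.244 → 1.244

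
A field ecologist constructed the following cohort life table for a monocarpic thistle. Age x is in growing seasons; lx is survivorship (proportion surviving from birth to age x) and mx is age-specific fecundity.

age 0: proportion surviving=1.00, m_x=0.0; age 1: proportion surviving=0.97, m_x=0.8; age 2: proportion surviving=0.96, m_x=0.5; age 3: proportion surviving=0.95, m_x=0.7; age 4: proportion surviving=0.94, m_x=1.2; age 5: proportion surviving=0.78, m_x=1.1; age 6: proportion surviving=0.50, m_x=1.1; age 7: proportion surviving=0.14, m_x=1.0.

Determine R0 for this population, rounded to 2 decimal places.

4.60

lx·mx by age: 0, 0.776, 0.48, 0.665, 1.128, 0.858, 0.55, 0.14
R0 = Σ lx·mx = 4.597 → 4.60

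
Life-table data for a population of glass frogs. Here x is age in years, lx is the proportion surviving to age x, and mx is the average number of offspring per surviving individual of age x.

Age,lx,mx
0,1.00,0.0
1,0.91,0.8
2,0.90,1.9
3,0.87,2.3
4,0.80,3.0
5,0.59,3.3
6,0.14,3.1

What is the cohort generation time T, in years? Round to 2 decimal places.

3.48

lx·mx: 0, 0.728, 1.71, 2.001, 2.4, 1.947, 0.434 → R0 = 9.22
x·lx·mx: 0, 0.728, 3.42, 6.003, 9.6, 9.735, 2.604 → Σ = 32.09
T = 32.09 / 9.22 = 3.480477… → 3.48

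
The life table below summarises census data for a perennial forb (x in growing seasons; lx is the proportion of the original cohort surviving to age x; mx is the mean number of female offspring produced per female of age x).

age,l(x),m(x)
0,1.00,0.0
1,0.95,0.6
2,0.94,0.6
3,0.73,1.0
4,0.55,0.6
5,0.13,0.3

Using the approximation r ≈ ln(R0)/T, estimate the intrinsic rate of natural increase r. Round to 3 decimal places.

0.332

R0 = Σ lx·mx = 0 + 0.57 + 0.564 + 0.73 + 0.33 + 0.039 = 2.233
Σ x·lx·mx = 5.403; T = 5.403/2.233 = 2.41961…
r ≈ ln(R0)/T = ln(2.233)/2.41961… = 0.33201… → 0.332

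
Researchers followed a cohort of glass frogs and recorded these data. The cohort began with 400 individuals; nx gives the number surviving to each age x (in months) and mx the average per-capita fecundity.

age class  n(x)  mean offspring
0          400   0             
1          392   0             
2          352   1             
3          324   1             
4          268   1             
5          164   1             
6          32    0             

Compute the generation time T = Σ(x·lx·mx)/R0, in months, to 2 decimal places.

3.22

lx = nx/n0 = nx/400: 1, 0.98, 0.88, 0.81, 0.67, 0.41, 0.08
lx·mx: 0, 0, 0.88, 0.81, 0.67, 0.41, 0 → R0 = 2.77
x·lx·mx: 0, 0, 1.76, 2.43, 2.68, 2.05, 0 → Σ = 8.92
T = 8.92 / 2.77 = 3.220217… → 3.22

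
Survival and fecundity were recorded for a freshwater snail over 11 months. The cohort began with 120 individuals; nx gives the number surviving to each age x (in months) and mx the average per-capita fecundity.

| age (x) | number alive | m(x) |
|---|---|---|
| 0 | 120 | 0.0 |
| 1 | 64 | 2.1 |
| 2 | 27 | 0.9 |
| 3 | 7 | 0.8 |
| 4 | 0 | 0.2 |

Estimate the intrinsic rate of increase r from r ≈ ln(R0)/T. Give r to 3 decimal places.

0.258

lx = nx/n0 = nx/120: 1, 0.53333…, 0.225, 0.05833…, 0
R0 = Σ lx·mx = 0 + 1.12… + 0.2025 + 0.04667… + 0 = 1.369167…
Σ x·lx·mx = 1.665…; T = 1.665…/1.369167… = 1.21607…
r ≈ ln(R0)/T = ln(1.369167…)/1.21607… = 0.25838… → 0.258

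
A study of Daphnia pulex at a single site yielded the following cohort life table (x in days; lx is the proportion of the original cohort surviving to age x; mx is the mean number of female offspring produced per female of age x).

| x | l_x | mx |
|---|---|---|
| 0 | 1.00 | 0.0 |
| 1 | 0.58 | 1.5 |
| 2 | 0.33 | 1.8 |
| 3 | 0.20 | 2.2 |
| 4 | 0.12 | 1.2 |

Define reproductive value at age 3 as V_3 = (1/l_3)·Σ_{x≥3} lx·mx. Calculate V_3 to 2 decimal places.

lx·mx for x ≥ 3: 0.44, 0.144 → sum = 0.584
V_3 = 0.584 / l_3 = 0.584 / 0.2 = 2.92 → 2.92

2.92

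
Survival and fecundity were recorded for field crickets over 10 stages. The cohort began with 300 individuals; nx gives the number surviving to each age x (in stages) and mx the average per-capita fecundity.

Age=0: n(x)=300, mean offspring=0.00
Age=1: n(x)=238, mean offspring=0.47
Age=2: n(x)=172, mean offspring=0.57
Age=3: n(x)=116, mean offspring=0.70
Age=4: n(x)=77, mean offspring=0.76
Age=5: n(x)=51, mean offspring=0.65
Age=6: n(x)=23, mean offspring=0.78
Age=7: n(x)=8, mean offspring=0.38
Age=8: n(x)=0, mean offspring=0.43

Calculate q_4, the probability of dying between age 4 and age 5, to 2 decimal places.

lx = nx/n0 = nx/300: 1, 0.79333…, 0.57333…, 0.38667…, 0.25667…, 0.17, 0.07667…, 0.02667…, 0
q_4 = (l_4 − l_5) / l_4 = (0.256667… − 0.17) / 0.256667…
     = 0.086667… / 0.256667… = 0.337662… → 0.34

0.34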